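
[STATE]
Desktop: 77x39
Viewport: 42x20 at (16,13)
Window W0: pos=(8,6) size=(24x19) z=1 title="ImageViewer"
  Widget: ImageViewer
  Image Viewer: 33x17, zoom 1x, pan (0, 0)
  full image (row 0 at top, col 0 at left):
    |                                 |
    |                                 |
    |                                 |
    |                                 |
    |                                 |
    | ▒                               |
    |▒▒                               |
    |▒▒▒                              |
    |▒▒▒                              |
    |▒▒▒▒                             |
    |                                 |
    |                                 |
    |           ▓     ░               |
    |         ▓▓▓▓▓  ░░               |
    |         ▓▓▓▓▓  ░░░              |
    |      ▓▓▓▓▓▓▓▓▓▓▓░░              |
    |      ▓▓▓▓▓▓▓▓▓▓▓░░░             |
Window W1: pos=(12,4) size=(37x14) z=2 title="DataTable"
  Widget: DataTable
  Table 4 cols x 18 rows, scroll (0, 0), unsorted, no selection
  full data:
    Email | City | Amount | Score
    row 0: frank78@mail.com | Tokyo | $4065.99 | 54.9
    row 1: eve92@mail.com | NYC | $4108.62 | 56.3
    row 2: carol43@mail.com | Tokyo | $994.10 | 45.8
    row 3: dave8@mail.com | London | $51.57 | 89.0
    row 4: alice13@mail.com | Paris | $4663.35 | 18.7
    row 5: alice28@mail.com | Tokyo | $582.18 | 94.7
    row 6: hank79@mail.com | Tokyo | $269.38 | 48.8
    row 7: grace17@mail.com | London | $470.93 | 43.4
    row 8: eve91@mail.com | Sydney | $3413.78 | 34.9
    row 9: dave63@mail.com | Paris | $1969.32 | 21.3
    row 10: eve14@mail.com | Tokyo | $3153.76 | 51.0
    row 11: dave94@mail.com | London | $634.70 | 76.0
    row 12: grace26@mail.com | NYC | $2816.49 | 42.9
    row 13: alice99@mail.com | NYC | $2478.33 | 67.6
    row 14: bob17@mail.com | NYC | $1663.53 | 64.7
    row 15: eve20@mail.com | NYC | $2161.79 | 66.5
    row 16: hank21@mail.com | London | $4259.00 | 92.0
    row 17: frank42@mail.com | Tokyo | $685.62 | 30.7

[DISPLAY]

ce13@mail.com│Paris │$4663.35│18┃         
ce28@mail.com│Tokyo │$582.18 │94┃         
k79@mail.com │Tokyo │$269.38 │48┃         
ce17@mail.com│London│$470.93 │43┃         
━━━━━━━━━━━━━━━━━━━━━━━━━━━━━━━━┛         
               ┃                          
               ┃                          
               ┃                          
    ▓     ░    ┃                          
  ▓▓▓▓▓  ░░    ┃                          
  ▓▓▓▓▓  ░░░   ┃                          
━━━━━━━━━━━━━━━┛                          
                                          
                                          
                                          
                                          
                                          
                                          
                                          
                                          


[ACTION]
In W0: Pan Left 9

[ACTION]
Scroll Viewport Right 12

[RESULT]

m│Paris │$4663.35│18┃                     
m│Tokyo │$582.18 │94┃                     
 │Tokyo │$269.38 │48┃                     
m│London│$470.93 │43┃                     
━━━━━━━━━━━━━━━━━━━━┛                     
   ┃                                      
   ┃                                      
   ┃                                      
   ┃                                      
   ┃                                      
   ┃                                      
━━━┛                                      
                                          
                                          
                                          
                                          
                                          
                                          
                                          
                                          


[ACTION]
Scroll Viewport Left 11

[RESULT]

e13@mail.com│Paris │$4663.35│18┃          
e28@mail.com│Tokyo │$582.18 │94┃          
79@mail.com │Tokyo │$269.38 │48┃          
e17@mail.com│London│$470.93 │43┃          
━━━━━━━━━━━━━━━━━━━━━━━━━━━━━━━┛          
              ┃                           
              ┃                           
              ┃                           
   ▓     ░    ┃                           
 ▓▓▓▓▓  ░░    ┃                           
 ▓▓▓▓▓  ░░░   ┃                           
━━━━━━━━━━━━━━┛                           
                                          
                                          
                                          
                                          
                                          
                                          
                                          
                                          


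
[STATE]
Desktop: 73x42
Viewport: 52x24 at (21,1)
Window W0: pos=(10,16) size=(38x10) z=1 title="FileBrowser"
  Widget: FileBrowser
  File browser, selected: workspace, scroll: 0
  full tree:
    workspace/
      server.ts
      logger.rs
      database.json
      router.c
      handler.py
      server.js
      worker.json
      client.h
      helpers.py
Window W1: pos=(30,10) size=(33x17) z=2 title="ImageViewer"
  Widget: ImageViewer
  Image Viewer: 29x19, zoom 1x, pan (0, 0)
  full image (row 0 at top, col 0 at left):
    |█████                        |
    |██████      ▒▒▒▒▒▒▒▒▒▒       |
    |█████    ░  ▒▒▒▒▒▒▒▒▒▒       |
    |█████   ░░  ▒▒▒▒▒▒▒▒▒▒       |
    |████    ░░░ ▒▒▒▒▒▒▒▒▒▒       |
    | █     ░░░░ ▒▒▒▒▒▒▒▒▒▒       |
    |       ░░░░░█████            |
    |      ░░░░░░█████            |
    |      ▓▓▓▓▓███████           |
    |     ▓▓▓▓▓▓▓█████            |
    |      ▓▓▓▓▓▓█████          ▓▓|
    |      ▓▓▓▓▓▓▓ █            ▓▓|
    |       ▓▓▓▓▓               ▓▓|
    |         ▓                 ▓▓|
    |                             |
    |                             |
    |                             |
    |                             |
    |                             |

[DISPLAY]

                                                    
                                                    
                                                    
                                                    
                                                    
                                                    
                                                    
                                                    
                                                    
         ┏━━━━━━━━━━━━━━━━━━━━━━━━━━━━━━━┓          
         ┃ ImageViewer                   ┃          
         ┠───────────────────────────────┨          
         ┃█████                          ┃          
         ┃██████      ▒▒▒▒▒▒▒▒▒▒         ┃          
         ┃█████    ░  ▒▒▒▒▒▒▒▒▒▒         ┃          
━━━━━━━━━┃█████   ░░  ▒▒▒▒▒▒▒▒▒▒         ┃          
er       ┃████    ░░░ ▒▒▒▒▒▒▒▒▒▒         ┃          
─────────┃ █     ░░░░ ▒▒▒▒▒▒▒▒▒▒         ┃          
space/   ┃       ░░░░░█████              ┃          
.ts      ┃      ░░░░░░█████              ┃          
.rs      ┃      ▓▓▓▓▓███████             ┃          
se.json  ┃     ▓▓▓▓▓▓▓█████              ┃          
.c       ┃      ▓▓▓▓▓▓█████          ▓▓  ┃          
r.py     ┃      ▓▓▓▓▓▓▓ █            ▓▓  ┃          


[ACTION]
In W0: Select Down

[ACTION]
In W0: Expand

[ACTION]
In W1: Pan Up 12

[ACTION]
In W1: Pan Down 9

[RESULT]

                                                    
                                                    
                                                    
                                                    
                                                    
                                                    
                                                    
                                                    
                                                    
         ┏━━━━━━━━━━━━━━━━━━━━━━━━━━━━━━━┓          
         ┃ ImageViewer                   ┃          
         ┠───────────────────────────────┨          
         ┃     ▓▓▓▓▓▓▓█████              ┃          
         ┃      ▓▓▓▓▓▓█████          ▓▓  ┃          
         ┃      ▓▓▓▓▓▓▓ █            ▓▓  ┃          
━━━━━━━━━┃       ▓▓▓▓▓               ▓▓  ┃          
er       ┃         ▓                 ▓▓  ┃          
─────────┃                               ┃          
space/   ┃                               ┃          
.ts      ┃                               ┃          
.rs      ┃                               ┃          
se.json  ┃                               ┃          
.c       ┃                               ┃          
r.py     ┃                               ┃          


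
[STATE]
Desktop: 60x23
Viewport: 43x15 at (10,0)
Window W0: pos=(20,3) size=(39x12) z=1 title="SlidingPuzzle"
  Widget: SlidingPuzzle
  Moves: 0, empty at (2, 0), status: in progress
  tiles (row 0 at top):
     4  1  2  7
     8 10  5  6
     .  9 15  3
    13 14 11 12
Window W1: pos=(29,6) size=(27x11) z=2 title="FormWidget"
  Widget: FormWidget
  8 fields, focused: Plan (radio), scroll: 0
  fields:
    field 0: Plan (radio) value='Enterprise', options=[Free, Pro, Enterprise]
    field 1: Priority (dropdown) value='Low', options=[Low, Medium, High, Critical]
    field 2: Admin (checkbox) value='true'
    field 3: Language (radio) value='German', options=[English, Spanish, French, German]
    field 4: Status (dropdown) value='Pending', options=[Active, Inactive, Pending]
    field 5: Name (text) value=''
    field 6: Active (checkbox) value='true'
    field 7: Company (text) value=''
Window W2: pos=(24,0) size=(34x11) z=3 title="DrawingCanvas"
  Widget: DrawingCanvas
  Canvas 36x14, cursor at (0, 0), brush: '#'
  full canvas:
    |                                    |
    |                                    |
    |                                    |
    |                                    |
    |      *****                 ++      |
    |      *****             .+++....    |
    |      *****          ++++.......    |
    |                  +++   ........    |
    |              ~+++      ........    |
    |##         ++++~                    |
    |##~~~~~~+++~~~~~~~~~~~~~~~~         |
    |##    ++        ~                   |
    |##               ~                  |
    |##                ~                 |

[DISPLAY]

              ┏━━━━━━━━━━━━━━━━━━━━━━━━━━━━
              ┃ DrawingCanvas              
              ┠────────────────────────────
          ┏━━━┃+                           
          ┃ Sl┃                            
          ┠───┃                            
          ┃┌──┃                            
          ┃│  ┃      *****                 
          ┃├──┃      *****             .+++
          ┃│  ┃      *****          ++++...
          ┃├──┗━━━━━━━━━━━━━━━━━━━━━━━━━━━━
          ┃│    │  ┃  Admin:      [x]      
          ┃├────┼──┃  Language:   ( ) Engli
          ┃│ 13 │ 1┃  Status:     [Pending 
          ┗━━━━━━━━┃  Name:       [        


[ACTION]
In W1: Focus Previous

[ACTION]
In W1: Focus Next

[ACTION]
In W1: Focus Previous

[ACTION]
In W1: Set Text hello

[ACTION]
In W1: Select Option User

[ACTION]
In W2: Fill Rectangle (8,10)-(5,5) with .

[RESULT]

              ┏━━━━━━━━━━━━━━━━━━━━━━━━━━━━
              ┃ DrawingCanvas              
              ┠────────────────────────────
          ┏━━━┃+                           
          ┃ Sl┃                            
          ┠───┃                            
          ┃┌──┃                            
          ┃│  ┃      *****                 
          ┃├──┃     ......             .+++
          ┃│  ┃     ......          ++++...
          ┃├──┗━━━━━━━━━━━━━━━━━━━━━━━━━━━━
          ┃│    │  ┃  Admin:      [x]      
          ┃├────┼──┃  Language:   ( ) Engli
          ┃│ 13 │ 1┃  Status:     [Pending 
          ┗━━━━━━━━┃  Name:       [        


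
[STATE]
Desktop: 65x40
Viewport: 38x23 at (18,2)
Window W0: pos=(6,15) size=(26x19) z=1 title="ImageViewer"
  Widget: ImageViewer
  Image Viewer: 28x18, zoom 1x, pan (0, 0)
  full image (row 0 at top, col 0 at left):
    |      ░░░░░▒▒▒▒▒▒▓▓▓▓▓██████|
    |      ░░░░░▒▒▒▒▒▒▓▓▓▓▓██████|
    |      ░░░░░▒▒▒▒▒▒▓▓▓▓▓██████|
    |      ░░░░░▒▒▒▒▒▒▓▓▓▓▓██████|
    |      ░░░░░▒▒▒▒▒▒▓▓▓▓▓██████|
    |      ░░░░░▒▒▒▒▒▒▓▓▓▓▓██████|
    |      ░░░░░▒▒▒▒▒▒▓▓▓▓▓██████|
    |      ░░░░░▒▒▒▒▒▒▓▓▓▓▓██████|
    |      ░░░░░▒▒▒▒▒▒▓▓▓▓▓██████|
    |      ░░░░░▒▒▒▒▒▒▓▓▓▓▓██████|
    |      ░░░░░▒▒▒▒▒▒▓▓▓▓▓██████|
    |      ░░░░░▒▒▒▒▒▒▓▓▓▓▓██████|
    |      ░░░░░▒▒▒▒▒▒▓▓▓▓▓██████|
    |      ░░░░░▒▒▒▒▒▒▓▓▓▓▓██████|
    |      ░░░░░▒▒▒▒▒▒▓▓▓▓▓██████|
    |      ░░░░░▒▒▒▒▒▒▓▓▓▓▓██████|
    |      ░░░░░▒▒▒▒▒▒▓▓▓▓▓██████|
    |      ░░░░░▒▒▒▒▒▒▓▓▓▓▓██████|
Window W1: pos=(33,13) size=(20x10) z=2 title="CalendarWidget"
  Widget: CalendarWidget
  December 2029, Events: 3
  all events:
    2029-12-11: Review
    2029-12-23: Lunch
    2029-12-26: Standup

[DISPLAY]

                                      
                                      
                                      
                                      
                                      
                                      
                                      
                                      
                                      
                                      
                                      
               ┏━━━━━━━━━━━━━━━━━━┓   
               ┃ CalendarWidget   ┃   
━━━━━━━━━━━━━┓ ┠──────────────────┨   
r            ┃ ┃  December 2029   ┃   
─────────────┨ ┃Mo Tu We Th Fr Sa ┃   
▒▒▒▒▒▒▓▓▓▓▓██┃ ┃                1 ┃   
▒▒▒▒▒▒▓▓▓▓▓██┃ ┃ 3  4  5  6  7  8 ┃   
▒▒▒▒▒▒▓▓▓▓▓██┃ ┃10 11* 12 13 14 15┃   
▒▒▒▒▒▒▓▓▓▓▓██┃ ┃17 18 19 20 21 22 ┃   
▒▒▒▒▒▒▓▓▓▓▓██┃ ┗━━━━━━━━━━━━━━━━━━┛   
▒▒▒▒▒▒▓▓▓▓▓██┃                        
▒▒▒▒▒▒▓▓▓▓▓██┃                        


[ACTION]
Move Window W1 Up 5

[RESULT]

                                      
                                      
                                      
                                      
                                      
                                      
               ┏━━━━━━━━━━━━━━━━━━┓   
               ┃ CalendarWidget   ┃   
               ┠──────────────────┨   
               ┃  December 2029   ┃   
               ┃Mo Tu We Th Fr Sa ┃   
               ┃                1 ┃   
               ┃ 3  4  5  6  7  8 ┃   
━━━━━━━━━━━━━┓ ┃10 11* 12 13 14 15┃   
r            ┃ ┃17 18 19 20 21 22 ┃   
─────────────┨ ┗━━━━━━━━━━━━━━━━━━┛   
▒▒▒▒▒▒▓▓▓▓▓██┃                        
▒▒▒▒▒▒▓▓▓▓▓██┃                        
▒▒▒▒▒▒▓▓▓▓▓██┃                        
▒▒▒▒▒▒▓▓▓▓▓██┃                        
▒▒▒▒▒▒▓▓▓▓▓██┃                        
▒▒▒▒▒▒▓▓▓▓▓██┃                        
▒▒▒▒▒▒▓▓▓▓▓██┃                        


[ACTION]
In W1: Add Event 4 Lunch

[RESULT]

                                      
                                      
                                      
                                      
                                      
                                      
               ┏━━━━━━━━━━━━━━━━━━┓   
               ┃ CalendarWidget   ┃   
               ┠──────────────────┨   
               ┃  December 2029   ┃   
               ┃Mo Tu We Th Fr Sa ┃   
               ┃                1 ┃   
               ┃ 3  4*  5  6  7  8┃   
━━━━━━━━━━━━━┓ ┃10 11* 12 13 14 15┃   
r            ┃ ┃17 18 19 20 21 22 ┃   
─────────────┨ ┗━━━━━━━━━━━━━━━━━━┛   
▒▒▒▒▒▒▓▓▓▓▓██┃                        
▒▒▒▒▒▒▓▓▓▓▓██┃                        
▒▒▒▒▒▒▓▓▓▓▓██┃                        
▒▒▒▒▒▒▓▓▓▓▓██┃                        
▒▒▒▒▒▒▓▓▓▓▓██┃                        
▒▒▒▒▒▒▓▓▓▓▓██┃                        
▒▒▒▒▒▒▓▓▓▓▓██┃                        


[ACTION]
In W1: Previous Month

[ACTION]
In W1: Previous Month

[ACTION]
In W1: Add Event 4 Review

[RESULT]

                                      
                                      
                                      
                                      
                                      
                                      
               ┏━━━━━━━━━━━━━━━━━━┓   
               ┃ CalendarWidget   ┃   
               ┠──────────────────┨   
               ┃   October 2029   ┃   
               ┃Mo Tu We Th Fr Sa ┃   
               ┃ 1  2  3  4*  5  6┃   
               ┃ 8  9 10 11 12 13 ┃   
━━━━━━━━━━━━━┓ ┃15 16 17 18 19 20 ┃   
r            ┃ ┃22 23 24 25 26 27 ┃   
─────────────┨ ┗━━━━━━━━━━━━━━━━━━┛   
▒▒▒▒▒▒▓▓▓▓▓██┃                        
▒▒▒▒▒▒▓▓▓▓▓██┃                        
▒▒▒▒▒▒▓▓▓▓▓██┃                        
▒▒▒▒▒▒▓▓▓▓▓██┃                        
▒▒▒▒▒▒▓▓▓▓▓██┃                        
▒▒▒▒▒▒▓▓▓▓▓██┃                        
▒▒▒▒▒▒▓▓▓▓▓██┃                        


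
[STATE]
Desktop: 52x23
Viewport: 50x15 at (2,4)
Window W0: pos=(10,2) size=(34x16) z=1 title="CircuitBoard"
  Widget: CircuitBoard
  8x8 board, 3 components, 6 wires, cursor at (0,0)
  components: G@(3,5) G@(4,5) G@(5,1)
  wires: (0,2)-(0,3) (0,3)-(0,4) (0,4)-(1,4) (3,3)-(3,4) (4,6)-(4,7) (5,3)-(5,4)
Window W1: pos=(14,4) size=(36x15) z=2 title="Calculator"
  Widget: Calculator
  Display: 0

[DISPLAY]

        ┠───┏━━━━━━━━━━━━━━━━━━━━━━━━━━━━━━━━━━┓  
        ┃   ┃ Calculator                       ┃  
        ┃0  ┠──────────────────────────────────┨  
        ┃   ┃                                 0┃  
        ┃1  ┃┌───┬───┬───┬───┐                 ┃  
        ┃   ┃│ 7 │ 8 │ 9 │ ÷ │                 ┃  
        ┃2  ┃├───┼───┼───┼───┤                 ┃  
        ┃   ┃│ 4 │ 5 │ 6 │ × │                 ┃  
        ┃3  ┃├───┼───┼───┼───┤                 ┃  
        ┃   ┃│ 1 │ 2 │ 3 │ - │                 ┃  
        ┃4  ┃├───┼───┼───┼───┤                 ┃  
        ┃   ┃│ 0 │ . │ = │ + │                 ┃  
        ┃5  ┃├───┼───┼───┼───┤                 ┃  
        ┗━━━┃│ C │ MC│ MR│ M+│                 ┃  
            ┗━━━━━━━━━━━━━━━━━━━━━━━━━━━━━━━━━━┛  


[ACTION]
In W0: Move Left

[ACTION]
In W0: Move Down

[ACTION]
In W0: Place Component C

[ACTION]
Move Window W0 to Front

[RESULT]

        ┠────────────────────────────────┨━━━━━┓  
        ┃   0 1 2 3 4 5 6 7              ┃     ┃  
        ┃0           · ─ · ─ ·           ┃─────┨  
        ┃                    │           ┃    0┃  
        ┃1  [C]              ·           ┃     ┃  
        ┃                                ┃     ┃  
        ┃2                               ┃     ┃  
        ┃                                ┃     ┃  
        ┃3               · ─ ·   G       ┃     ┃  
        ┃                                ┃     ┃  
        ┃4                       G   · ─ ┃     ┃  
        ┃                                ┃     ┃  
        ┃5       G       · ─ ·           ┃     ┃  
        ┗━━━━━━━━━━━━━━━━━━━━━━━━━━━━━━━━┛     ┃  
            ┗━━━━━━━━━━━━━━━━━━━━━━━━━━━━━━━━━━┛  


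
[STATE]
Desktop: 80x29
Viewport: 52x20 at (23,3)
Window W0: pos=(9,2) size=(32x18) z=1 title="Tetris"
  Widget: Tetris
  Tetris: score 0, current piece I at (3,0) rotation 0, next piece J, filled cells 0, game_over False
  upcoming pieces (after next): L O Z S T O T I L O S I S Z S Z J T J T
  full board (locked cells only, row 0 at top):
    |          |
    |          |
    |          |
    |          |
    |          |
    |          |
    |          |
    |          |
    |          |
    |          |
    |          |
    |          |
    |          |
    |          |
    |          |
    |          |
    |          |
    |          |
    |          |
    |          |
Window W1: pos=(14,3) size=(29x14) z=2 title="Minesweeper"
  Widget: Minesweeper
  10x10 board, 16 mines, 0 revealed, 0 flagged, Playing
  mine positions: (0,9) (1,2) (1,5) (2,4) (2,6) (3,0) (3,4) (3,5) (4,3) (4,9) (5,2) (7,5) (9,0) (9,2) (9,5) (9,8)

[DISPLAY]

━━━━━━━━━━━━━━━━━━━┓                                
eper               ┃                                
───────────────────┨                                
■■                 ┃                                
■■                 ┃                                
■■                 ┃                                
■■                 ┃                                
■■                 ┃                                
■■                 ┃                                
■■                 ┃                                
■■                 ┃                                
■■                 ┃                                
■■                 ┃                                
━━━━━━━━━━━━━━━━━━━┛                                
                 ┃                                  
                 ┃                                  
━━━━━━━━━━━━━━━━━┛                                  
                                                    
                                                    
                                                    


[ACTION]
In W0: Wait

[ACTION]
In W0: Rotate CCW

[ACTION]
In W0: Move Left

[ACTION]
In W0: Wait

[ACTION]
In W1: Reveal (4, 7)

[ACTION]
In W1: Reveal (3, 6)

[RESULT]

━━━━━━━━━━━━━━━━━━━┓                                
eper               ┃                                
───────────────────┨                                
■■                 ┃                                
■■                 ┃                                
■■                 ┃                                
1■                 ┃                                
1■                 ┃                                
11                 ┃                                
                   ┃                                
                   ┃                                
11                 ┃                                
■■                 ┃                                
━━━━━━━━━━━━━━━━━━━┛                                
                 ┃                                  
                 ┃                                  
━━━━━━━━━━━━━━━━━┛                                  
                                                    
                                                    
                                                    


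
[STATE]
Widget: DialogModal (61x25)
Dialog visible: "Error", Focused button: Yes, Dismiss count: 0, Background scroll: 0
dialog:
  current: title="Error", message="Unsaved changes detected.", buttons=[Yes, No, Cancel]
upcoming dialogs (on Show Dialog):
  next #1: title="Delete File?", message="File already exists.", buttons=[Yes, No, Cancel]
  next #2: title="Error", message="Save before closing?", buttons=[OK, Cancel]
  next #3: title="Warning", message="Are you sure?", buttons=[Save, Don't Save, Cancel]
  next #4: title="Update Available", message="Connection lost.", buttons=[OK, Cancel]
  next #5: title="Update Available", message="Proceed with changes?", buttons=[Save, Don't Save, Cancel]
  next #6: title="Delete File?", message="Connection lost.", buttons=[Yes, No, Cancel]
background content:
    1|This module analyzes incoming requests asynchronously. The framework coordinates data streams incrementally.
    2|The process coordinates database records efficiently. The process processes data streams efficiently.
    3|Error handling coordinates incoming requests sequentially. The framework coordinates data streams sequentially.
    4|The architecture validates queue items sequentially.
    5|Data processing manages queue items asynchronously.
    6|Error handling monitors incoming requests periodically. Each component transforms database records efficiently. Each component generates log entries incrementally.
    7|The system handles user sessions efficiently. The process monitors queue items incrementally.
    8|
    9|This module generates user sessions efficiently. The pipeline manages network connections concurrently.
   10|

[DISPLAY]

This module analyzes incoming requests asynchronously. The fr
The process coordinates database records efficiently. The pro
Error handling coordinates incoming requests sequentially. Th
The architecture validates queue items sequentially.         
Data processing manages queue items asynchronously.          
Error handling monitors incoming requests periodically. Each 
The system handles user sessions efficiently. The process mon
                                                             
This module generates user sessions efficiently. The pipeline
                                                             
                ┌───────────────────────────┐                
                │           Error           │                
                │ Unsaved changes detected. │                
                │    [Yes]  No   Cancel     │                
                └───────────────────────────┘                
                                                             
                                                             
                                                             
                                                             
                                                             
                                                             
                                                             
                                                             
                                                             
                                                             


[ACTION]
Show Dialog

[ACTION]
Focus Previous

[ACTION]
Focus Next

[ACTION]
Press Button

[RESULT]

This module analyzes incoming requests asynchronously. The fr
The process coordinates database records efficiently. The pro
Error handling coordinates incoming requests sequentially. Th
The architecture validates queue items sequentially.         
Data processing manages queue items asynchronously.          
Error handling monitors incoming requests periodically. Each 
The system handles user sessions efficiently. The process mon
                                                             
This module generates user sessions efficiently. The pipeline
                                                             
                                                             
                                                             
                                                             
                                                             
                                                             
                                                             
                                                             
                                                             
                                                             
                                                             
                                                             
                                                             
                                                             
                                                             
                                                             


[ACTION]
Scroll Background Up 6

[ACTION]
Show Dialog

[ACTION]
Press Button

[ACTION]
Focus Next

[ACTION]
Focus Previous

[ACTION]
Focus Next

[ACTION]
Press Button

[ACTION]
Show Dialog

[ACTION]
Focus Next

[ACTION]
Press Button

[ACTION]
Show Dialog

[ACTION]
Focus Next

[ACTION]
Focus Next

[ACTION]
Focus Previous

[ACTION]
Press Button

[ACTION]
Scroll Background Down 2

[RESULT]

Error handling coordinates incoming requests sequentially. Th
The architecture validates queue items sequentially.         
Data processing manages queue items asynchronously.          
Error handling monitors incoming requests periodically. Each 
The system handles user sessions efficiently. The process mon
                                                             
This module generates user sessions efficiently. The pipeline
                                                             
                                                             
                                                             
                                                             
                                                             
                                                             
                                                             
                                                             
                                                             
                                                             
                                                             
                                                             
                                                             
                                                             
                                                             
                                                             
                                                             
                                                             


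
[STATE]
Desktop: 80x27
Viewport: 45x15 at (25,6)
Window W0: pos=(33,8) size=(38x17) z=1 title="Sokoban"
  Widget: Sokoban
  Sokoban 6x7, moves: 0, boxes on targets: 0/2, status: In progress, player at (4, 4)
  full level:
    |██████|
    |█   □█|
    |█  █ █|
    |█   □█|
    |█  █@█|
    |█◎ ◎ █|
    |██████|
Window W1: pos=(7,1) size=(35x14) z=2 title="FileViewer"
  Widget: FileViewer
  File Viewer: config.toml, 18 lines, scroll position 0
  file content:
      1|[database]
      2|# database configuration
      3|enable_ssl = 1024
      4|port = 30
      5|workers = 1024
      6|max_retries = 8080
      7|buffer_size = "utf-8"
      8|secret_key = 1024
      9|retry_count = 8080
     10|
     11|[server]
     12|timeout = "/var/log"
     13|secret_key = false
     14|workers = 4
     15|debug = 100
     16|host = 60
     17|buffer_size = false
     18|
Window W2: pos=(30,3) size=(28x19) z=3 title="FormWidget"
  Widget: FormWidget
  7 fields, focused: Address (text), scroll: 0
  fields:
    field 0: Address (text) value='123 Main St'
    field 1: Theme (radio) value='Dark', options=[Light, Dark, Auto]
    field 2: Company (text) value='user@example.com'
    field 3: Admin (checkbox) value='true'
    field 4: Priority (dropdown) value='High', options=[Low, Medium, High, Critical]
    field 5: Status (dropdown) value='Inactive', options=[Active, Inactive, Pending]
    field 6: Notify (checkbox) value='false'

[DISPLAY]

     ┃> Address:    [123 Main S]┃            
     ┃  Theme:      ( ) Light  (┃            
     ┃  Company:    [user@examp]┃━━━━━━━━━━━━
0    ┃  Admin:      [x]         ┃            
f-8" ┃  Priority:   [High     ▼]┃────────────
     ┃  Status:     [Inactive ▼]┃            
0    ┃  Notify:     [ ]         ┃            
     ┃                          ┃            
━━━━━┃                          ┃            
     ┃                          ┃            
     ┃                          ┃            
     ┃                          ┃            
     ┃                          ┃            
     ┃                          ┃            
     ┃                          ┃            


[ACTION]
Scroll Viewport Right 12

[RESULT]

dress:    [123 Main S]┃                      
eme:      ( ) Light  (┃                      
mpany:    [user@examp]┃━━━━━━━━━━━━┓         
min:      [x]         ┃            ┃         
iority:   [High     ▼]┃────────────┨         
atus:     [Inactive ▼]┃            ┃         
tify:     [ ]         ┃            ┃         
                      ┃            ┃         
                      ┃            ┃         
                      ┃            ┃         
                      ┃            ┃         
                      ┃            ┃         
                      ┃            ┃         
                      ┃            ┃         
                      ┃            ┃         


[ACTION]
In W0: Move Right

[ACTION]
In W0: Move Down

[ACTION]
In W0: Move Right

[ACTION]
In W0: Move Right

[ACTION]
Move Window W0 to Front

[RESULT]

dress:    [123 Main S]┃                      
eme:      ( ) Light  (┃                      
━━━━━━━━━━━━━━━━━━━━━━━━━━━━━━━━━━━┓         
Sokoban                            ┃         
───────────────────────────────────┨         
█████                              ┃         
   □█                              ┃         
  █ █                              ┃         
   □█                              ┃         
  █ █                              ┃         
◎ ◎@█                              ┃         
█████                              ┃         
oves: 1  0/2                       ┃         
                                   ┃         
                                   ┃         


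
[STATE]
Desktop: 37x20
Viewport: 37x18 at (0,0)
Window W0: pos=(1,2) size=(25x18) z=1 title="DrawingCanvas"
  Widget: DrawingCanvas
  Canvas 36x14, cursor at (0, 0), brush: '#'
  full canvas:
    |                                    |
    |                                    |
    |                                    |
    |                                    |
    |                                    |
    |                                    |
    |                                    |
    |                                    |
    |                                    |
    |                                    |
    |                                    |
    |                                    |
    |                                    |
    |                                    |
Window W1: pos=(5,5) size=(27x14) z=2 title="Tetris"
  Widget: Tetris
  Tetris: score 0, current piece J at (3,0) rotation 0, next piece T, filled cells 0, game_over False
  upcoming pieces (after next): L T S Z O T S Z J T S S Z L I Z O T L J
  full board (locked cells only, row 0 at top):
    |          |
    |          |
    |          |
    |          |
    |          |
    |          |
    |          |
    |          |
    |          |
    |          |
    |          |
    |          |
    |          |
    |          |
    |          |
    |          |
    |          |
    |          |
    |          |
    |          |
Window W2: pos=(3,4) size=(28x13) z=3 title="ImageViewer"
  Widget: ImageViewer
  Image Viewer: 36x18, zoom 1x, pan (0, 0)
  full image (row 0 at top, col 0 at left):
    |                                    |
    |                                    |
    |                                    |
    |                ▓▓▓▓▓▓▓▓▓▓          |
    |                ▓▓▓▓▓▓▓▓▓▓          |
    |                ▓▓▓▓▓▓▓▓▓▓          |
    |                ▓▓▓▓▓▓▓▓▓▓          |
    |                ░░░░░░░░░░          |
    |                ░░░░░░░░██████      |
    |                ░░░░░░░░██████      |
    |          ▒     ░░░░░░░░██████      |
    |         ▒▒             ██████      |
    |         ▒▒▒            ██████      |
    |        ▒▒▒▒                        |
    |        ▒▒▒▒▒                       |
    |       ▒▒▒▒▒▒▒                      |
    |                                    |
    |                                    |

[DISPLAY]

                                     
                                     
 ┏━━━━━━━━━━━━━━━━━━━━━━━┓           
 ┃ DrawingCanvas         ┃           
 ┠─┏━━━━━━━━━━━━━━━━━━━━━━━━━━┓      
 ┃+┃ ImageViewer              ┃┓     
 ┃ ┠──────────────────────────┨┃     
 ┃ ┃                          ┃┨     
 ┃ ┃                          ┃┃     
 ┃ ┃                          ┃┃     
 ┃ ┃                ▓▓▓▓▓▓▓▓▓▓┃┃     
 ┃ ┃                ▓▓▓▓▓▓▓▓▓▓┃┃     
 ┃ ┃                ▓▓▓▓▓▓▓▓▓▓┃┃     
 ┃ ┃                ▓▓▓▓▓▓▓▓▓▓┃┃     
 ┃ ┃                ░░░░░░░░░░┃┃     
 ┃ ┃                ░░░░░░░░██┃┃     
 ┃ ┗━━━━━━━━━━━━━━━━━━━━━━━━━━┛┃     
 ┃   ┃          │              ┃     


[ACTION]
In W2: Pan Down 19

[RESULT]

                                     
                                     
 ┏━━━━━━━━━━━━━━━━━━━━━━━┓           
 ┃ DrawingCanvas         ┃           
 ┠─┏━━━━━━━━━━━━━━━━━━━━━━━━━━┓      
 ┃+┃ ImageViewer              ┃┓     
 ┃ ┠──────────────────────────┨┃     
 ┃ ┃                          ┃┨     
 ┃ ┃                          ┃┃     
 ┃ ┃                          ┃┃     
 ┃ ┃                          ┃┃     
 ┃ ┃                          ┃┃     
 ┃ ┃                          ┃┃     
 ┃ ┃                          ┃┃     
 ┃ ┃                          ┃┃     
 ┃ ┃                          ┃┃     
 ┃ ┗━━━━━━━━━━━━━━━━━━━━━━━━━━┛┃     
 ┃   ┃          │              ┃     


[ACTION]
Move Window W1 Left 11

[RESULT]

                                     
                                     
 ┏━━━━━━━━━━━━━━━━━━━━━━━┓           
 ┃ DrawingCanvas         ┃           
 ┠─┏━━━━━━━━━━━━━━━━━━━━━━━━━━┓      
┏━━┃ ImageViewer              ┃      
┃ T┠──────────────────────────┨      
┠──┃                          ┃      
┃  ┃                          ┃      
┃  ┃                          ┃      
┃  ┃                          ┃      
┃  ┃                          ┃      
┃  ┃                          ┃      
┃  ┃                          ┃      
┃  ┃                          ┃      
┃  ┃                          ┃      
┃  ┗━━━━━━━━━━━━━━━━━━━━━━━━━━┛      
┃          │              ┃          


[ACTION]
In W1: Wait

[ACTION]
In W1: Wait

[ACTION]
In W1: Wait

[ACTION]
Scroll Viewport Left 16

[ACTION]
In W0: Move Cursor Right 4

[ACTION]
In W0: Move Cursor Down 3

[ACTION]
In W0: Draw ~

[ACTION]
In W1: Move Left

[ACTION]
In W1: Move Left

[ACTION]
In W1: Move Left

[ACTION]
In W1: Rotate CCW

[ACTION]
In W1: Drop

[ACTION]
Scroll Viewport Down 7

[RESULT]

 ┏━━━━━━━━━━━━━━━━━━━━━━━┓           
 ┃ DrawingCanvas         ┃           
 ┠─┏━━━━━━━━━━━━━━━━━━━━━━━━━━┓      
┏━━┃ ImageViewer              ┃      
┃ T┠──────────────────────────┨      
┠──┃                          ┃      
┃  ┃                          ┃      
┃  ┃                          ┃      
┃  ┃                          ┃      
┃  ┃                          ┃      
┃  ┃                          ┃      
┃  ┃                          ┃      
┃  ┃                          ┃      
┃  ┃                          ┃      
┃  ┗━━━━━━━━━━━━━━━━━━━━━━━━━━┛      
┃          │              ┃          
┗━━━━━━━━━━━━━━━━━━━━━━━━━┛          
 ┗━━━━━━━━━━━━━━━━━━━━━━━┛           
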